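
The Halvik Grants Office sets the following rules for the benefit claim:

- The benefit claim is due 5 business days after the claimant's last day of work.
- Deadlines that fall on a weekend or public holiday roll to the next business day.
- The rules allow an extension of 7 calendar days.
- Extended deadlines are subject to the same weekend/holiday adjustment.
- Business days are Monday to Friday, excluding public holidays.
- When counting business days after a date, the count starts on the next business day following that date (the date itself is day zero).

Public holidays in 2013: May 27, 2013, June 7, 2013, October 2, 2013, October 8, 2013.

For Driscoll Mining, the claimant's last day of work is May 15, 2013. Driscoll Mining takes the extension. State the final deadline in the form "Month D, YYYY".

May 29, 2013

Counting 5 business days after May 15, 2013 (skipping weekends and listed holidays) reaches May 22, 2013.
May 22, 2013 is a Wednesday and not a listed holiday, so it stands.
The 7-calendar-day extension moves the deadline from May 22, 2013 to May 29, 2013.
May 29, 2013 (Wednesday) is already a business day.
Final deadline: May 29, 2013.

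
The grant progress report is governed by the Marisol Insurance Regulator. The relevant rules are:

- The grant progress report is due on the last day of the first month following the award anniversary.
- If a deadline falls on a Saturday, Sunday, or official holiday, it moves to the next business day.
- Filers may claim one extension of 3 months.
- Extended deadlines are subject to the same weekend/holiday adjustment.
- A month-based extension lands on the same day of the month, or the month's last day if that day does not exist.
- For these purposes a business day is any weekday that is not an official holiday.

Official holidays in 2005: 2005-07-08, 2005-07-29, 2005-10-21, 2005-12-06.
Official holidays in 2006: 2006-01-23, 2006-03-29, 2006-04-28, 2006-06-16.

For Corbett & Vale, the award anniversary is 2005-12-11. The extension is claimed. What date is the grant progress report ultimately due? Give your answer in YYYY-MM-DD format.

1 month after 2005-12-11 falls in January 2006; the last day of that month is 2006-01-31.
2006-01-31 falls on a Tuesday, which is a business day, so no adjustment is needed.
The 3 months extension carries 2006-01-31 to 2006-04-30 (day 31 does not exist in April, so the month's last day is used).
2006-04-30 is a Sunday; the next business day is 2006-05-01 (Monday).
Final deadline: 2006-05-01.

2006-05-01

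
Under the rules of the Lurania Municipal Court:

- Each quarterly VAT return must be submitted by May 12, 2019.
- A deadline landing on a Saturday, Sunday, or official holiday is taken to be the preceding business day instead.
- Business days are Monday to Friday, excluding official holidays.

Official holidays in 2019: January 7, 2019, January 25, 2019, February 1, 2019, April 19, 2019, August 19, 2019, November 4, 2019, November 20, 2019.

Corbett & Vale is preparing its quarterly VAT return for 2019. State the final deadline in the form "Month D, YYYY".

The stated deadline is May 12, 2019.
May 12, 2019 is a Sunday; the preceding business day is May 10, 2019 (Friday).
So the filing is due May 10, 2019.

May 10, 2019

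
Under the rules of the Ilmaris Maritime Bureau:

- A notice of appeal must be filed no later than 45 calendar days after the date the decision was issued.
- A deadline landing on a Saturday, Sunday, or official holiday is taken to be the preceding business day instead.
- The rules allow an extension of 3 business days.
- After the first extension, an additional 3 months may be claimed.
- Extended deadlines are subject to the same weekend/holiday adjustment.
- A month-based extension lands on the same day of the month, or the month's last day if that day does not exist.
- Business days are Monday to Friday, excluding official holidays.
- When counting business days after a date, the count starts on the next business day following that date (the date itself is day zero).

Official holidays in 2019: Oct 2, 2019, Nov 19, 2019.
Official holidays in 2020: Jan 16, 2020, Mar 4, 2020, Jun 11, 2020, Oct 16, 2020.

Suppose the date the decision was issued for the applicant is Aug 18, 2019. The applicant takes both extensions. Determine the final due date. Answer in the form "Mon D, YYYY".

Jan 7, 2020

Adding 45 calendar days to Aug 18, 2019 gives Oct 2, 2019.
Oct 2, 2019 is a listed holiday, so it moves to the preceding business day, Oct 1, 2019 (Tuesday).
Counting 3 further business days from Oct 1, 2019 reaches Oct 7, 2019.
Oct 7, 2019 (Monday) is already a business day.
The 3 months extension carries Oct 7, 2019 to Jan 7, 2020.
Since Jan 7, 2020 is a Tuesday and not a holiday, the date is unchanged.
The final due date is Jan 7, 2020.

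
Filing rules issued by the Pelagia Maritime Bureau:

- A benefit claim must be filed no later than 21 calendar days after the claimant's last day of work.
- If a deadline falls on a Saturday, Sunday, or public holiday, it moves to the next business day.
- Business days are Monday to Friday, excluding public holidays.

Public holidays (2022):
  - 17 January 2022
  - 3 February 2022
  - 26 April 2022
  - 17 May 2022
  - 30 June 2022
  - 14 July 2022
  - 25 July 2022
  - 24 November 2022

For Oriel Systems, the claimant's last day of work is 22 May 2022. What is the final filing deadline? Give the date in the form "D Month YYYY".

13 June 2022

Adding 21 calendar days to 22 May 2022 gives 12 June 2022.
Because 12 June 2022 is a Sunday, the deadline becomes 13 June 2022 (Monday).
Deadline: 13 June 2022.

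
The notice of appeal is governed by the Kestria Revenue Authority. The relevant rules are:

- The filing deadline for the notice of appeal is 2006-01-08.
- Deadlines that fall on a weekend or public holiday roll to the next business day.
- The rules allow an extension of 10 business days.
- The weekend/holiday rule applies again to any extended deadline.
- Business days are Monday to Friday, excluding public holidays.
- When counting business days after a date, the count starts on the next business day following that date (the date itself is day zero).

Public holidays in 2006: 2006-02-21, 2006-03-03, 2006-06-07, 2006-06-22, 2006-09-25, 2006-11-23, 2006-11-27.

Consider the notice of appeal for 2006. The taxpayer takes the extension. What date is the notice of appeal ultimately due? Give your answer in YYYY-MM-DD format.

The stated deadline is 2006-01-08.
2006-01-08 falls on a Sunday. Rolling to the next business day gives 2006-01-09, a Monday.
Counting 10 further business days from 2006-01-09 reaches 2006-01-23.
2006-01-23 (Monday) is already a business day.
Final deadline: 2006-01-23.

2006-01-23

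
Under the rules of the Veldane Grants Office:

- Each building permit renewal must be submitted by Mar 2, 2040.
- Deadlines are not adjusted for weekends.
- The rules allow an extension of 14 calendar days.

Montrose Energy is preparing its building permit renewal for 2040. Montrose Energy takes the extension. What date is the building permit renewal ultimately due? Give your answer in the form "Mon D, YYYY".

Mar 16, 2040

The stated deadline is Mar 2, 2040.
Mar 2, 2040 falls on a Friday. The rules make no weekend/holiday allowance, so it remains Mar 2, 2040.
Add the 14 calendar-day extension to Mar 2, 2040: Mar 16, 2040.
Mar 16, 2040 is a Friday; no weekend or holiday adjustment applies.
Deadline: Mar 16, 2040.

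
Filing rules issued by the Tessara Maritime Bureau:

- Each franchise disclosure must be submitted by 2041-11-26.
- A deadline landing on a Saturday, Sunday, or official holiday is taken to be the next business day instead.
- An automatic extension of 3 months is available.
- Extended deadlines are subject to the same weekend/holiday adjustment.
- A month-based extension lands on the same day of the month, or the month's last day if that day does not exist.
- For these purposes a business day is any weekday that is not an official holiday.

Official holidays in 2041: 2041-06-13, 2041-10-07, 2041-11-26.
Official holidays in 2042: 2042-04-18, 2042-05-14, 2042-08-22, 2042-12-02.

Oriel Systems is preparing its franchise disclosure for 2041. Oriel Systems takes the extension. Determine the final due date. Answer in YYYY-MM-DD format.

2042-02-27

The statutory due date is 2041-11-26.
2041-11-26 is a listed holiday, so it moves to the next business day, 2041-11-27 (Wednesday).
Add 3 months to 2041-11-27: 2042-02-27.
Since 2042-02-27 is a Thursday and not a holiday, the date is unchanged.
The final due date is 2042-02-27.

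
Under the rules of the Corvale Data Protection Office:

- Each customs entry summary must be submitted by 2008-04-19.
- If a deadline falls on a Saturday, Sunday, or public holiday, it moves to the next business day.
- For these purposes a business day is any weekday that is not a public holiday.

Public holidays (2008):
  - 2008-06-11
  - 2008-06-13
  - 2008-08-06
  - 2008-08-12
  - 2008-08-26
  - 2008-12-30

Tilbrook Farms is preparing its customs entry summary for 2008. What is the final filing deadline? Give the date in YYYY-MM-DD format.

2008-04-21

Start from the fixed due date, 2008-04-19.
2008-04-19 is a Saturday, so it moves to the next business day, 2008-04-21 (Monday).
Final deadline: 2008-04-21.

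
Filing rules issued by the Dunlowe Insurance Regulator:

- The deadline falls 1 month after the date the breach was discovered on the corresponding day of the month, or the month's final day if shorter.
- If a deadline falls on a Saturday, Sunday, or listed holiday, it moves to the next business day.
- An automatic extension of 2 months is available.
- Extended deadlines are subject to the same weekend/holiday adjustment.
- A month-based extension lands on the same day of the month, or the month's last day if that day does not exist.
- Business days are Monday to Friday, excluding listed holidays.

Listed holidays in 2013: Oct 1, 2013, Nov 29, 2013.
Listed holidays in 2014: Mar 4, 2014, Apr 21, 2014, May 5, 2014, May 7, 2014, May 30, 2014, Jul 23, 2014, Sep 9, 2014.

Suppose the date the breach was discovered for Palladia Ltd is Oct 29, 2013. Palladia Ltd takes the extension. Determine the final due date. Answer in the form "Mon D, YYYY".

Feb 3, 2014

1 month after Oct 29, 2013, on the same day of the month, is Nov 29, 2013.
Nov 29, 2013 is a listed holiday, so it moves to the next business day, Dec 2, 2013 (Monday).
Applying the 2 months extension: 2 months after Dec 2, 2013 is Feb 2, 2014.
Because Feb 2, 2014 is a Sunday, the deadline becomes Feb 3, 2014 (Monday).
Deadline: Feb 3, 2014.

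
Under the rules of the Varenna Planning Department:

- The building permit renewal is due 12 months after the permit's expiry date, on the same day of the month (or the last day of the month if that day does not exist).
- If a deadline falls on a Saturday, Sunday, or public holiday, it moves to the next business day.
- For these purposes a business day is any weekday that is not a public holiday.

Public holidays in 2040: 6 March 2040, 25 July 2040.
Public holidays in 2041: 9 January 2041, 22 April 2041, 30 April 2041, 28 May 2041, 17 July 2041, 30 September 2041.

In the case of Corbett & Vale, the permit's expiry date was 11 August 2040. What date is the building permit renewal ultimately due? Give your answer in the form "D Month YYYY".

12 months from 11 August 2040 is 11 August 2041.
Because 11 August 2041 is a Sunday, the deadline becomes 12 August 2041 (Monday).
Final deadline: 12 August 2041.

12 August 2041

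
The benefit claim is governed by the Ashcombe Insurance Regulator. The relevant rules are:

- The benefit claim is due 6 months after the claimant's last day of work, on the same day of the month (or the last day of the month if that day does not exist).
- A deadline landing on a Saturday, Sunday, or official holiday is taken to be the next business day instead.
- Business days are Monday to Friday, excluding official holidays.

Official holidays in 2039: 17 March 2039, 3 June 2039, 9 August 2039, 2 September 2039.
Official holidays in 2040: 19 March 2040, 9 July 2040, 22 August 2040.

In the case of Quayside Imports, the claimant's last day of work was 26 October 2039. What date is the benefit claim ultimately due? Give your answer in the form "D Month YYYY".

6 months after 26 October 2039, on the same day of the month, is 26 April 2040.
26 April 2040 is a Thursday and not a listed holiday, so it stands.
Deadline: 26 April 2040.

26 April 2040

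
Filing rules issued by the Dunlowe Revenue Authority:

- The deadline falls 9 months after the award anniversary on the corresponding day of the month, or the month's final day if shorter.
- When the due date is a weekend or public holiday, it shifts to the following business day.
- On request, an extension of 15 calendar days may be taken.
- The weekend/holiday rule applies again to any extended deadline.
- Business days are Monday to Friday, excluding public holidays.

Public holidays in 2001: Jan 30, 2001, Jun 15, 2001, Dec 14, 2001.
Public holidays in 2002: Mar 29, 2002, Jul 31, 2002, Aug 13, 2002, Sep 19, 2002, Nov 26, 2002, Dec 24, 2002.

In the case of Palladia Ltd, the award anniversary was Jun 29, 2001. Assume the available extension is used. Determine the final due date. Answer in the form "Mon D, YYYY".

9 months from Jun 29, 2001 is Mar 29, 2002.
Mar 29, 2002 is a listed holiday, so it moves to the next business day, Apr 1, 2002 (Monday).
Add the 15 calendar-day extension to Apr 1, 2002: Apr 16, 2002.
Apr 16, 2002 is a Tuesday and not a listed holiday, so it stands.
Deadline: Apr 16, 2002.

Apr 16, 2002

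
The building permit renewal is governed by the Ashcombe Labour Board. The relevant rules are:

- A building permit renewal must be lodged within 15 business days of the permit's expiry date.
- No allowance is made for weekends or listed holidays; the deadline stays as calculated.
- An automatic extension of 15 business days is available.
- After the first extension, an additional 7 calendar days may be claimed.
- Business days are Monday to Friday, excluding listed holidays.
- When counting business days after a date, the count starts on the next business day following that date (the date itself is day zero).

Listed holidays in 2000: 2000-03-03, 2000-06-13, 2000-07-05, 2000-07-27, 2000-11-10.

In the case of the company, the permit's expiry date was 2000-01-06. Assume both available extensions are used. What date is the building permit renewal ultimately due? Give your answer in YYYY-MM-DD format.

2000-02-24

Starting the day after 2000-01-06 and counting 15 business days lands on 2000-01-27.
2000-01-27 falls on a Thursday. The rules make no weekend/holiday allowance, so it remains 2000-01-27.
Counting 15 further business days from 2000-01-27 reaches 2000-02-17.
2000-02-17 falls on a Thursday. The rules make no weekend/holiday allowance, so it remains 2000-02-17.
With the 7-day extension, 2000-02-17 becomes 2000-02-24.
2000-02-24 falls on a Thursday. The rules make no weekend/holiday allowance, so it remains 2000-02-24.
So the filing is due 2000-02-24.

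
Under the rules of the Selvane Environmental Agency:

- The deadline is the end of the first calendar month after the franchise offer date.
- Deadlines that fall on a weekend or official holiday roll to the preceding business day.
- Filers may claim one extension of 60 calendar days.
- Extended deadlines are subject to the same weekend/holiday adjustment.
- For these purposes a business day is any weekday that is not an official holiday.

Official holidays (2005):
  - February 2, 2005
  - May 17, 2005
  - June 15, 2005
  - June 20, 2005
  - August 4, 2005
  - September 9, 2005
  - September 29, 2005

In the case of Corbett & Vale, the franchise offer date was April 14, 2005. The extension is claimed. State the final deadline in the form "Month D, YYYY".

The first month after April 14, 2005 is May 2005, whose last day is May 31, 2005.
Since May 31, 2005 is a Tuesday and not a holiday, the date is unchanged.
Add the 60 calendar-day extension to May 31, 2005: July 30, 2005.
Because July 30, 2005 is a Saturday, the deadline becomes July 29, 2005 (Friday).
Final deadline: July 29, 2005.

July 29, 2005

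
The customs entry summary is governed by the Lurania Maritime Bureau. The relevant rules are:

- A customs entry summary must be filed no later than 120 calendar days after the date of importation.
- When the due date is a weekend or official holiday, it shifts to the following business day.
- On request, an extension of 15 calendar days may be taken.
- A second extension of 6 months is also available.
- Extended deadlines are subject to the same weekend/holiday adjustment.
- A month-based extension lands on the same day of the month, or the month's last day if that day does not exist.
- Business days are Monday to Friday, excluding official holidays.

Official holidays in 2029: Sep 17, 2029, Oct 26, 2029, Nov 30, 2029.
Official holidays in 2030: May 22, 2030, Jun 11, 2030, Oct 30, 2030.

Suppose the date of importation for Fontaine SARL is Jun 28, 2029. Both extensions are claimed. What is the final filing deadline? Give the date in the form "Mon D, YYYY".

May 13, 2030

Trigger date Jun 28, 2029 + 120 calendar days = Oct 26, 2029.
Oct 26, 2029 falls on a listed holiday. Rolling to the next business day gives Oct 29, 2029, a Monday.
With the 15-day extension, Oct 29, 2029 becomes Nov 13, 2029.
Since Nov 13, 2029 is a Tuesday and not a holiday, the date is unchanged.
Add 6 months to Nov 13, 2029: May 13, 2030.
May 13, 2030 is a Monday and not a listed holiday, so it stands.
The final due date is May 13, 2030.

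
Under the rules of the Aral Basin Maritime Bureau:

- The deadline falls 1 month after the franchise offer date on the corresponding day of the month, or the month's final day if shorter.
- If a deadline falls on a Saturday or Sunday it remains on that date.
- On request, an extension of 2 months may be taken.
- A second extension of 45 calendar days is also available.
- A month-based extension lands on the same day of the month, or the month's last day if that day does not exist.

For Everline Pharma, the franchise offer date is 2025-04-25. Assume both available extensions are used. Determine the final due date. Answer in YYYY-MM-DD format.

2025-09-08

1 month from 2025-04-25 is 2025-05-25.
No adjustment is made for weekends or holidays, so 2025-05-25 stands.
The 2 months extension carries 2025-05-25 to 2025-07-25.
No adjustment is made for weekends or holidays, so 2025-07-25 stands.
With the 45-day extension, 2025-07-25 becomes 2025-09-08.
2025-09-08 falls on a Monday. The rules make no weekend/holiday allowance, so it remains 2025-09-08.
The final due date is 2025-09-08.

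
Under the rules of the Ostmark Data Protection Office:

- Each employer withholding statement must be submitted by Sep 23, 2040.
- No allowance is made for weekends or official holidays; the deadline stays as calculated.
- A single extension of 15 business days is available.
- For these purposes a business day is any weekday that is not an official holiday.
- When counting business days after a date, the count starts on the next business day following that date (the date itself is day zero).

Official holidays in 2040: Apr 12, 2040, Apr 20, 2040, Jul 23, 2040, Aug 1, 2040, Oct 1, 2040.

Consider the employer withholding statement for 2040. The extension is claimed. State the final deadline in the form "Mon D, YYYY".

Oct 15, 2040

The statutory due date is Sep 23, 2040.
No adjustment is made for weekends or holidays, so Sep 23, 2040 stands.
The 15-business-day extension runs from Sep 23, 2040 to Oct 15, 2040.
Oct 15, 2040 falls on a Monday. The rules make no weekend/holiday allowance, so it remains Oct 15, 2040.
So the filing is due Oct 15, 2040.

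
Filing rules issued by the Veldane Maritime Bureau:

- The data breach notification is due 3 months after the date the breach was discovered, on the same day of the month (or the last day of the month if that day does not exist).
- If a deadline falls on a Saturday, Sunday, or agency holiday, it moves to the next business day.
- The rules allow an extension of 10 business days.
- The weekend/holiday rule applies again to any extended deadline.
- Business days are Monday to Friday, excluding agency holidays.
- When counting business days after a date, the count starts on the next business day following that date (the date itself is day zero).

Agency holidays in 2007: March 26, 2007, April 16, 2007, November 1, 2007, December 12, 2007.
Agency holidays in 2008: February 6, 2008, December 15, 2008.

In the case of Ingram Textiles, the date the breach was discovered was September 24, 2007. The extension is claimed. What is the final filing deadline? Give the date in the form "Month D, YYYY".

3 months after September 24, 2007, on the same day of the month, is December 24, 2007.
Since December 24, 2007 is a Monday and not a holiday, the date is unchanged.
The 10-business-day extension runs from December 24, 2007 to January 7, 2008.
January 7, 2008 falls on a Monday, which is a business day, so no adjustment is needed.
Deadline: January 7, 2008.

January 7, 2008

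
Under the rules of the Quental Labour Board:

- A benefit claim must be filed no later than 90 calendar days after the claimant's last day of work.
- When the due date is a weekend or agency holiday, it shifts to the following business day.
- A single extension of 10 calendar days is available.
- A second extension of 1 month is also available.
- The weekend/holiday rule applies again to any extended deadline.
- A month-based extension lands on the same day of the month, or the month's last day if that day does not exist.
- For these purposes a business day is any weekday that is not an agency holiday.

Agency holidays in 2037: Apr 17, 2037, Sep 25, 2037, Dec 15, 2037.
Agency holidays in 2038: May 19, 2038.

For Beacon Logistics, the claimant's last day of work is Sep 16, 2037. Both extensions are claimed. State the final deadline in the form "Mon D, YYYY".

Jan 28, 2038

Trigger date Sep 16, 2037 + 90 calendar days = Dec 15, 2037.
Dec 15, 2037 is a listed holiday; the next business day is Dec 16, 2037 (Wednesday).
Add the 10 calendar-day extension to Dec 16, 2037: Dec 26, 2037.
Dec 26, 2037 is a Saturday, so it moves to the next business day, Dec 28, 2037 (Monday).
The 1 month extension carries Dec 28, 2037 to Jan 28, 2038.
Jan 28, 2038 falls on a Thursday, which is a business day, so no adjustment is needed.
Deadline: Jan 28, 2038.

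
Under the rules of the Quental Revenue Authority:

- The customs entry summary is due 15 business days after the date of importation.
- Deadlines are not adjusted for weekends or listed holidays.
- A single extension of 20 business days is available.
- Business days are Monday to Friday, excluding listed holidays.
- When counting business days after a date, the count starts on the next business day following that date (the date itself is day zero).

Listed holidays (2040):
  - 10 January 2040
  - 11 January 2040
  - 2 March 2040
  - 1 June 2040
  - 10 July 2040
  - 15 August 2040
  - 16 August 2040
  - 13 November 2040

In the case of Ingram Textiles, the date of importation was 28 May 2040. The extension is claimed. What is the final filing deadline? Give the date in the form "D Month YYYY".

Starting the day after 28 May 2040 and counting 15 business days lands on 19 June 2040.
19 June 2040 is a Tuesday; no weekend or holiday adjustment applies.
Applying the 20-business-day extension: 20 business days after 19 June 2040 is 18 July 2040.
18 July 2040 falls on a Wednesday. The rules make no weekend/holiday allowance, so it remains 18 July 2040.
Final deadline: 18 July 2040.

18 July 2040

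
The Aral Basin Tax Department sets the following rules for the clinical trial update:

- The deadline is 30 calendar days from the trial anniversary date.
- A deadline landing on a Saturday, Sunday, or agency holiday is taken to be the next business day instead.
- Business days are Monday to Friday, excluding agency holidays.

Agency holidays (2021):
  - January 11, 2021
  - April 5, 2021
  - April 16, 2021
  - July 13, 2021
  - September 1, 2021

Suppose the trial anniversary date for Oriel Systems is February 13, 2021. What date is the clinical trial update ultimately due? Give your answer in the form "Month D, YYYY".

March 15, 2021

Trigger date February 13, 2021 + 30 calendar days = March 15, 2021.
Since March 15, 2021 is a Monday and not a holiday, the date is unchanged.
Final deadline: March 15, 2021.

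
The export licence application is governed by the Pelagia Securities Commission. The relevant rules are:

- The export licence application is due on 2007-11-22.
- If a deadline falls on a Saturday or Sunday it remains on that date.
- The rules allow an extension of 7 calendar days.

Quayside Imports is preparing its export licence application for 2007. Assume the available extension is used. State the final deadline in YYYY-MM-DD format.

2007-11-29

Start from the fixed due date, 2007-11-22.
2007-11-22 is a Thursday; no weekend or holiday adjustment applies.
With the 7-day extension, 2007-11-22 becomes 2007-11-29.
2007-11-29 falls on a Thursday. The rules make no weekend/holiday allowance, so it remains 2007-11-29.
Deadline: 2007-11-29.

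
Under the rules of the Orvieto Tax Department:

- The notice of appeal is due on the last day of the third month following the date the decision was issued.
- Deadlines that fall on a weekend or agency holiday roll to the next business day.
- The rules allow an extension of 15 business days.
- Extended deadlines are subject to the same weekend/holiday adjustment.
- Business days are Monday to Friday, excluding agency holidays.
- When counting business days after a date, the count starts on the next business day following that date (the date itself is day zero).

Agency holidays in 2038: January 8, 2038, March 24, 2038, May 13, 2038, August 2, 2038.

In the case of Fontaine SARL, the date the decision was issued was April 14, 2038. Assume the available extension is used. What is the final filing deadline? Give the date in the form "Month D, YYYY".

August 24, 2038

The third month after April 14, 2038 is July 2038, whose last day is July 31, 2038.
Because July 31, 2038 is a Saturday, the deadline becomes August 3, 2038 (Tuesday).
Applying the 15-business-day extension: 15 business days after August 3, 2038 is August 24, 2038.
Since August 24, 2038 is a Tuesday and not a holiday, the date is unchanged.
So the filing is due August 24, 2038.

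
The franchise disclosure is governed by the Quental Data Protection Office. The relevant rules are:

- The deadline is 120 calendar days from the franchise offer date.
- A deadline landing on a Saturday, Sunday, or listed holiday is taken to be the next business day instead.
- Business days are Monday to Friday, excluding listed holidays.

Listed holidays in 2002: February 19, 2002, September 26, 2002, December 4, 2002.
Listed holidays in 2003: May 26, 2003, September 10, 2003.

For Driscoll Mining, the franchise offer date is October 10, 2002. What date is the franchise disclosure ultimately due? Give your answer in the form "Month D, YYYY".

February 7, 2003

Trigger date October 10, 2002 + 120 calendar days = February 7, 2003.
February 7, 2003 falls on a Friday, which is a business day, so no adjustment is needed.
The final due date is February 7, 2003.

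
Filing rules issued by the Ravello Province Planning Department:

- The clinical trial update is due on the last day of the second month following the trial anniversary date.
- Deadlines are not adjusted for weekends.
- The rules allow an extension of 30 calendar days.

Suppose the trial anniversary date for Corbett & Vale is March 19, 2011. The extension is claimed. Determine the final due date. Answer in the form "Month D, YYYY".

2 months after March 19, 2011 is May 2011; that month ends on May 31, 2011.
May 31, 2011 falls on a Tuesday. The rules make no weekend/holiday allowance, so it remains May 31, 2011.
Add the 30 calendar-day extension to May 31, 2011: June 30, 2011.
No adjustment is made for weekends or holidays, so June 30, 2011 stands.
So the filing is due June 30, 2011.

June 30, 2011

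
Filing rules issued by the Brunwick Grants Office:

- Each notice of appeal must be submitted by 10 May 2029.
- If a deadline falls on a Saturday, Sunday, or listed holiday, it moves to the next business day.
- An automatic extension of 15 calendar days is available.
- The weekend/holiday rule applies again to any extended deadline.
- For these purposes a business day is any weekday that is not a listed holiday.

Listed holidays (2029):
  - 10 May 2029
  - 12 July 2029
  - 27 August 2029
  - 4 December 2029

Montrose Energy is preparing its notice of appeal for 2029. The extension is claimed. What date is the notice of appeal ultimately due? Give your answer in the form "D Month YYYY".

28 May 2029

Start from the fixed due date, 10 May 2029.
10 May 2029 falls on a listed holiday. Rolling to the next business day gives 11 May 2029, a Friday.
The 15-calendar-day extension moves the deadline from 11 May 2029 to 26 May 2029.
Because 26 May 2029 is a Saturday, the deadline becomes 28 May 2029 (Monday).
So the filing is due 28 May 2029.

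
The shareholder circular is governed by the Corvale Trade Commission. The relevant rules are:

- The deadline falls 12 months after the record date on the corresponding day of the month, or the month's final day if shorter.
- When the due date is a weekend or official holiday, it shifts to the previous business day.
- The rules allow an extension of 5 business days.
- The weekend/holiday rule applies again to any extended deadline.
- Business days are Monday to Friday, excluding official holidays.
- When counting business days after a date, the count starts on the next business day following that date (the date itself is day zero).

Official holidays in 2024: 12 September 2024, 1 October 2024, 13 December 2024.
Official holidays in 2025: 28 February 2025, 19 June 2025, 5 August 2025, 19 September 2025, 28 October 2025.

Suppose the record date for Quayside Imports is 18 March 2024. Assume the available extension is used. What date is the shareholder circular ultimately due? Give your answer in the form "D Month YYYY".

12 months after 18 March 2024, on the same day of the month, is 18 March 2025.
18 March 2025 is a Tuesday and not a listed holiday, so it stands.
Applying the 5-business-day extension: 5 business days after 18 March 2025 is 25 March 2025.
Since 25 March 2025 is a Tuesday and not a holiday, the date is unchanged.
The final due date is 25 March 2025.

25 March 2025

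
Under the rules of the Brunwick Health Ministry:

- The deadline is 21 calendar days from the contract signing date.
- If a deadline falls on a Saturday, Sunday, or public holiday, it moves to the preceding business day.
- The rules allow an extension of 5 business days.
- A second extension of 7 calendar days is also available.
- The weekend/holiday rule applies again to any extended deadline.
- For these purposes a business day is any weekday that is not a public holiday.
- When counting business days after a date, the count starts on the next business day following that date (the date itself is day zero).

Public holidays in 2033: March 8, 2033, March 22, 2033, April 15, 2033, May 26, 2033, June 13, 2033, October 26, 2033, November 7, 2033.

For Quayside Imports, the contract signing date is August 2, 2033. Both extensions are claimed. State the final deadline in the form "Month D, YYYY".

September 6, 2033

From August 2, 2033, 21 calendar days later is August 23, 2033.
August 23, 2033 (Tuesday) is already a business day.
Counting 5 further business days from August 23, 2033 reaches August 30, 2033.
August 30, 2033 falls on a Tuesday, which is a business day, so no adjustment is needed.
The 7-calendar-day extension moves the deadline from August 30, 2033 to September 6, 2033.
September 6, 2033 (Tuesday) is already a business day.
Deadline: September 6, 2033.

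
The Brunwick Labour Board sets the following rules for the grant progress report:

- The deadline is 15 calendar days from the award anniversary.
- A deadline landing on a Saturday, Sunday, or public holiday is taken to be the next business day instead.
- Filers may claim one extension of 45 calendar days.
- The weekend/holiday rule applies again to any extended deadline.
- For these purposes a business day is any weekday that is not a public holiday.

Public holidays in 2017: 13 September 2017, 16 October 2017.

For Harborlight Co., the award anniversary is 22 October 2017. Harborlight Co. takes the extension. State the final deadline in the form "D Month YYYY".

21 December 2017

From 22 October 2017, 15 calendar days later is 6 November 2017.
6 November 2017 falls on a Monday, which is a business day, so no adjustment is needed.
With the 45-day extension, 6 November 2017 becomes 21 December 2017.
Since 21 December 2017 is a Thursday and not a holiday, the date is unchanged.
The final due date is 21 December 2017.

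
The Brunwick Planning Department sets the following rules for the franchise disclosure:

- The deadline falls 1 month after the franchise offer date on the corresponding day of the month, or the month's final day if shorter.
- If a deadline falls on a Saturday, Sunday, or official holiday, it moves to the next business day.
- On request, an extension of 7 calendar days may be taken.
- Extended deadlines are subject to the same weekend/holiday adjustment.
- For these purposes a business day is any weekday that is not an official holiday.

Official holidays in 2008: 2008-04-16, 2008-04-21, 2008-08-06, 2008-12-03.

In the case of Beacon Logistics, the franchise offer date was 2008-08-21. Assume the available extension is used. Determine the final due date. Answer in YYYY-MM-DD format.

2008-09-29

1 month from 2008-08-21 is 2008-09-21.
Because 2008-09-21 is a Sunday, the deadline becomes 2008-09-22 (Monday).
Add the 7 calendar-day extension to 2008-09-22: 2008-09-29.
2008-09-29 (Monday) is already a business day.
The final due date is 2008-09-29.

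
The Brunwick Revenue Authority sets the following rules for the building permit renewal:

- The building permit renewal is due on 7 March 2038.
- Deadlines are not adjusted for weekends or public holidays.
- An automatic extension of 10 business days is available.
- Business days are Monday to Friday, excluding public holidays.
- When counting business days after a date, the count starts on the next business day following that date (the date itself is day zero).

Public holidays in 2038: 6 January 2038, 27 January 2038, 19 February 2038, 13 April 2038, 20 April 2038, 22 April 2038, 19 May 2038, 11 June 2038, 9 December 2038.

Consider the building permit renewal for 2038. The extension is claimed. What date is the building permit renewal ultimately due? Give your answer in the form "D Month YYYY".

19 March 2038

Start from the fixed due date, 7 March 2038.
7 March 2038 falls on a Sunday. The rules make no weekend/holiday allowance, so it remains 7 March 2038.
Counting 10 further business days from 7 March 2038 reaches 19 March 2038.
19 March 2038 is a Friday; no weekend or holiday adjustment applies.
The final due date is 19 March 2038.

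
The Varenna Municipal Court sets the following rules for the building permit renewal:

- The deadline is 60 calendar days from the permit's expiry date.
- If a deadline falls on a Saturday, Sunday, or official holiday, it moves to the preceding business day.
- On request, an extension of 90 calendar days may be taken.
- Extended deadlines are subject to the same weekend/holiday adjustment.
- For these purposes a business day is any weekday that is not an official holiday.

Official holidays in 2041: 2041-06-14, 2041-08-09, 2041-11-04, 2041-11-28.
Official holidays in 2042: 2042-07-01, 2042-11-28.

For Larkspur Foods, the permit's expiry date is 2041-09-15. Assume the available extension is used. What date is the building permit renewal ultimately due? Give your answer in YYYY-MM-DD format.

Adding 60 calendar days to 2041-09-15 gives 2041-11-14.
2041-11-14 falls on a Thursday, which is a business day, so no adjustment is needed.
With the 90-day extension, 2041-11-14 becomes 2042-02-12.
Since 2042-02-12 is a Wednesday and not a holiday, the date is unchanged.
Deadline: 2042-02-12.

2042-02-12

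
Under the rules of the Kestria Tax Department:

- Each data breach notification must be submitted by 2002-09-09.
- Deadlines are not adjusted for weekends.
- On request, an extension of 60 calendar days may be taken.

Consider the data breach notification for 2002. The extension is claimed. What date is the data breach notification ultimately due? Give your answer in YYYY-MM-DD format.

2002-11-08

The stated deadline is 2002-09-09.
No adjustment is made for weekends or holidays, so 2002-09-09 stands.
Applying the 60-calendar-day extension: 2002-09-09 + 60 days = 2002-11-08.
No adjustment is made for weekends or holidays, so 2002-11-08 stands.
The final due date is 2002-11-08.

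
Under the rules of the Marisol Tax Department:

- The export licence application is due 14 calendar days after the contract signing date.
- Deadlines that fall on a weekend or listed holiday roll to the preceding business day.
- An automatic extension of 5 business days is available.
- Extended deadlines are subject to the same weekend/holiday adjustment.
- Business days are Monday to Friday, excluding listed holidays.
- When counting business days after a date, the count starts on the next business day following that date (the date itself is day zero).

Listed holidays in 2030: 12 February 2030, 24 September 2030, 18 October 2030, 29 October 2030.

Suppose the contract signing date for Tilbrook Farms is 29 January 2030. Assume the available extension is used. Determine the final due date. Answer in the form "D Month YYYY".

Trigger date 29 January 2030 + 14 calendar days = 12 February 2030.
12 February 2030 falls on a listed holiday. Rolling to the preceding business day gives 11 February 2030, a Monday.
Applying the 5-business-day extension: 5 business days after 11 February 2030 is 19 February 2030.
19 February 2030 (Tuesday) is already a business day.
The final due date is 19 February 2030.

19 February 2030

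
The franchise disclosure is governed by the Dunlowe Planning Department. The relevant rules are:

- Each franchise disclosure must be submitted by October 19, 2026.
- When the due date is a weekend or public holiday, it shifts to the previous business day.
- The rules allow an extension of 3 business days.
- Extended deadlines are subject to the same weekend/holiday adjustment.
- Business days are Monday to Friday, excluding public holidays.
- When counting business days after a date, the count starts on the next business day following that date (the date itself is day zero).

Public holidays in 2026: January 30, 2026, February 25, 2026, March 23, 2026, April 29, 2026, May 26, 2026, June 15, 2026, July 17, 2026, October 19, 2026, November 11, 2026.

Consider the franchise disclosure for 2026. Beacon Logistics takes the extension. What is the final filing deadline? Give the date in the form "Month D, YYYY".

The stated deadline is October 19, 2026.
October 19, 2026 falls on a listed holiday. Rolling to the preceding business day gives October 16, 2026, a Friday.
Counting 3 further business days from October 16, 2026 reaches October 22, 2026.
October 22, 2026 is a Thursday and not a listed holiday, so it stands.
Deadline: October 22, 2026.

October 22, 2026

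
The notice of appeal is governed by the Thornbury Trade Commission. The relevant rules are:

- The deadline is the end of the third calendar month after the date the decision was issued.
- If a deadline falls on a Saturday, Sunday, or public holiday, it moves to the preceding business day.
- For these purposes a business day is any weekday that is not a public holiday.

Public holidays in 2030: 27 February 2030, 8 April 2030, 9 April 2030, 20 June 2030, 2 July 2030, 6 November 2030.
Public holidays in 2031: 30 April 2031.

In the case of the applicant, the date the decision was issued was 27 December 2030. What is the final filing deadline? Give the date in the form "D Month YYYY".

31 March 2031

The third month after 27 December 2030 is March 2031, whose last day is 31 March 2031.
Since 31 March 2031 is a Monday and not a holiday, the date is unchanged.
The final due date is 31 March 2031.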